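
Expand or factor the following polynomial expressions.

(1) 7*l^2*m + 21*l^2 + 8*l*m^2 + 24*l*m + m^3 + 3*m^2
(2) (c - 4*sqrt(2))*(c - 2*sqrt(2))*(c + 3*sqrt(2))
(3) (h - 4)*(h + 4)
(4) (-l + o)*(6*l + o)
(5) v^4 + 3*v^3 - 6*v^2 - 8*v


(1) = (l + m)*(7*l + m)*(m + 3)
(2) = c^3 - 3*sqrt(2)*c^2 - 20*c + 48*sqrt(2)
(3) = h^2 - 16
(4) = -6*l^2 + 5*l*o + o^2
(5) = v*(v - 2)*(v + 1)*(v + 4)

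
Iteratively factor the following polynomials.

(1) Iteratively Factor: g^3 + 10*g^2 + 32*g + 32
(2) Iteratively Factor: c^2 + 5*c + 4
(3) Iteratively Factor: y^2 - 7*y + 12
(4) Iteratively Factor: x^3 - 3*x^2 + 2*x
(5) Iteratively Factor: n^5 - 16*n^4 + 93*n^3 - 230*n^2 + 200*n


(1) = (g + 4)*(g^2 + 6*g + 8) = (g + 2)*(g + 4)*(g + 4)
(2) = (c + 4)*(c + 1)
(3) = (y - 3)*(y - 4)
(4) = (x)*(x^2 - 3*x + 2) = x*(x - 1)*(x - 2)
(5) = (n - 2)*(n^4 - 14*n^3 + 65*n^2 - 100*n) = (n - 5)*(n - 2)*(n^3 - 9*n^2 + 20*n) = (n - 5)*(n - 4)*(n - 2)*(n^2 - 5*n) = n*(n - 5)*(n - 4)*(n - 2)*(n - 5)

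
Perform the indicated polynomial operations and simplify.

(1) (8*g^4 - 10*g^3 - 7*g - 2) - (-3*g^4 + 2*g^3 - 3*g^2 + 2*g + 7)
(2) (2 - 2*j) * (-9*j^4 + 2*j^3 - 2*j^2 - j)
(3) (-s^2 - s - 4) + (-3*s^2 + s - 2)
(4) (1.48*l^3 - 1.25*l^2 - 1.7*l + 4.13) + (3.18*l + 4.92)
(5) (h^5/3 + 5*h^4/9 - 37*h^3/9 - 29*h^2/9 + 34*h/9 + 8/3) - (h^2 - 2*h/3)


(1) = 11*g^4 - 12*g^3 + 3*g^2 - 9*g - 9
(2) = 18*j^5 - 22*j^4 + 8*j^3 - 2*j^2 - 2*j
(3) = -4*s^2 - 6
(4) = 1.48*l^3 - 1.25*l^2 + 1.48*l + 9.05
(5) = h^5/3 + 5*h^4/9 - 37*h^3/9 - 38*h^2/9 + 40*h/9 + 8/3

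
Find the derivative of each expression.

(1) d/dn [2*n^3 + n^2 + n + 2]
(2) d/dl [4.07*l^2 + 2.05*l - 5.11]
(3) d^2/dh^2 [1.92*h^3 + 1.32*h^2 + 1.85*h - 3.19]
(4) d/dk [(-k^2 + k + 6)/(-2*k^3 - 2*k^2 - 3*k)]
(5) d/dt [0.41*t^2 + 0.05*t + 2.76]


(1) = 6*n^2 + 2*n + 1
(2) = 8.14*l + 2.05
(3) = 11.52*h + 2.64
(4) = (-2*k^4 + 4*k^3 + 41*k^2 + 24*k + 18)/(k^2*(4*k^4 + 8*k^3 + 16*k^2 + 12*k + 9))
(5) = 0.82*t + 0.05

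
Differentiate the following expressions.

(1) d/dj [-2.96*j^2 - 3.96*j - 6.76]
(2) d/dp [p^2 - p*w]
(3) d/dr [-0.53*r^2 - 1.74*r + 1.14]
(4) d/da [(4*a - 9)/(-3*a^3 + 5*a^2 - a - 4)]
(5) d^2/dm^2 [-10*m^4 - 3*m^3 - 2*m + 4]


(1) = -5.92*j - 3.96
(2) = 2*p - w
(3) = -1.06*r - 1.74
(4) = (-12*a^3 + 20*a^2 - 4*a + (4*a - 9)*(9*a^2 - 10*a + 1) - 16)/(3*a^3 - 5*a^2 + a + 4)^2
(5) = 6*m*(-20*m - 3)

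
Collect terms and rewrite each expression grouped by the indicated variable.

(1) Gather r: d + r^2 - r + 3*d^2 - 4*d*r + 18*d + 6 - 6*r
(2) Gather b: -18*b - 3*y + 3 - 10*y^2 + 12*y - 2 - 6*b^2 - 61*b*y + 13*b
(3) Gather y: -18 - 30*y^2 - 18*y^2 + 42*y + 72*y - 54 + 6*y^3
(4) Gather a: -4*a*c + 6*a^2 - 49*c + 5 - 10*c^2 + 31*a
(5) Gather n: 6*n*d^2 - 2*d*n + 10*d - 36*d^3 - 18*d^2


(1) = 3*d^2 + 19*d + r^2 + r*(-4*d - 7) + 6
(2) = -6*b^2 + b*(-61*y - 5) - 10*y^2 + 9*y + 1
(3) = 6*y^3 - 48*y^2 + 114*y - 72
(4) = 6*a^2 + a*(31 - 4*c) - 10*c^2 - 49*c + 5
(5) = -36*d^3 - 18*d^2 + 10*d + n*(6*d^2 - 2*d)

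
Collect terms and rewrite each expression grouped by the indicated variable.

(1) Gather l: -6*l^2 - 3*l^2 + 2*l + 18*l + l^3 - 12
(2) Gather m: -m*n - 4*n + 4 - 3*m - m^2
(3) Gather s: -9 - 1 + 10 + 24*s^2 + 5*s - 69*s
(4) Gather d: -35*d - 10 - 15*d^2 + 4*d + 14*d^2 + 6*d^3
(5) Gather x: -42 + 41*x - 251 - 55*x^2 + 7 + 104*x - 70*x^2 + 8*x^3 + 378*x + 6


(1) = l^3 - 9*l^2 + 20*l - 12
(2) = -m^2 + m*(-n - 3) - 4*n + 4
(3) = 24*s^2 - 64*s
(4) = 6*d^3 - d^2 - 31*d - 10
(5) = 8*x^3 - 125*x^2 + 523*x - 280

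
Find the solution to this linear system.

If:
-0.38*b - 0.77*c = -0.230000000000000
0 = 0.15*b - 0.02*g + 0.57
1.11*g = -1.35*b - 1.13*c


Then:
b = -3.51
c = 2.03
g = 2.20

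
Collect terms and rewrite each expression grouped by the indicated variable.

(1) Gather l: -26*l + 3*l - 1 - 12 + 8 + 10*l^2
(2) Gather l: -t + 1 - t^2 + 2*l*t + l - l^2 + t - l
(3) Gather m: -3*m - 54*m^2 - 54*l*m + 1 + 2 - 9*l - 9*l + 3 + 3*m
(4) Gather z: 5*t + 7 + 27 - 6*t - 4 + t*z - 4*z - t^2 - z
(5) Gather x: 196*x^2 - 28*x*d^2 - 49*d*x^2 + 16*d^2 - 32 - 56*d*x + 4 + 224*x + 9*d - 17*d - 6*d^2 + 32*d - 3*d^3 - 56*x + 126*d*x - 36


(1) = 10*l^2 - 23*l - 5
(2) = -l^2 + 2*l*t - t^2 + 1
(3) = -54*l*m - 18*l - 54*m^2 + 6
(4) = -t^2 - t + z*(t - 5) + 30
(5) = -3*d^3 + 10*d^2 + 24*d + x^2*(196 - 49*d) + x*(-28*d^2 + 70*d + 168) - 64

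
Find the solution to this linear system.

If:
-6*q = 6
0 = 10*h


Then:
h = 0
q = -1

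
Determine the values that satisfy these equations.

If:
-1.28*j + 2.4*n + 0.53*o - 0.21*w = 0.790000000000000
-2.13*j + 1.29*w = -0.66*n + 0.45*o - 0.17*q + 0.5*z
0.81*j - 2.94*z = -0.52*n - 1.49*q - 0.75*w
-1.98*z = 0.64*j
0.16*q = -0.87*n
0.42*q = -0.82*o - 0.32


Then:
j = -37.91
n = -16.45
o = -46.21
q = 89.46
w = -77.34
z = 12.25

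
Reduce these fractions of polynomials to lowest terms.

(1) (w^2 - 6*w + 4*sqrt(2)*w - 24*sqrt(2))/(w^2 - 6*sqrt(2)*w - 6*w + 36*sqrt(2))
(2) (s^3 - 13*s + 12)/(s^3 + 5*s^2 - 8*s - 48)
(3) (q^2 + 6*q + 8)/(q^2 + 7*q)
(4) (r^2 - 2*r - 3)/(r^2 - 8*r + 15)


(1) = (w + 4*sqrt(2))/(w - 6*sqrt(2))
(2) = (s - 1)/(s + 4)
(3) = (q^2 + 6*q + 8)/(q^2 + 7*q)
(4) = (r + 1)/(r - 5)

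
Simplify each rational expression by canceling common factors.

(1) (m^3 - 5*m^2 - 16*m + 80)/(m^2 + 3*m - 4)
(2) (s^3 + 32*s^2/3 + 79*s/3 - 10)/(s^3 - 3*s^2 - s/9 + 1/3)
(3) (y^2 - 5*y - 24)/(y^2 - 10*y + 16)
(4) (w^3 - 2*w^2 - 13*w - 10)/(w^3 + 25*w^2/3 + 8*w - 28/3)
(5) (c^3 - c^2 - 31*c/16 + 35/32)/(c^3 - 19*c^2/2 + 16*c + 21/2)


(1) = (m^2 - 9*m + 20)/(m - 1)
(2) = (3*s^2 + 33*s + 90)/(3*s^2 - 8*s - 3)
(3) = (y + 3)/(y - 2)
(4) = (3*w^2 - 12*w - 15)/(3*w^2 + 19*w - 14)
(5) = (32*c^3 - 32*c^2 - 62*c + 35)/(32*c^3 - 304*c^2 + 512*c + 336)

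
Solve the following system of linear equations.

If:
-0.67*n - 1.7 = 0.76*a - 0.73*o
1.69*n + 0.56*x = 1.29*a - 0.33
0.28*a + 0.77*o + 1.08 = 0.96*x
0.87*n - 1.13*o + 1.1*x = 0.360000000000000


Then:
a = 1.18
n = -0.58
o = 3.02
x = 3.90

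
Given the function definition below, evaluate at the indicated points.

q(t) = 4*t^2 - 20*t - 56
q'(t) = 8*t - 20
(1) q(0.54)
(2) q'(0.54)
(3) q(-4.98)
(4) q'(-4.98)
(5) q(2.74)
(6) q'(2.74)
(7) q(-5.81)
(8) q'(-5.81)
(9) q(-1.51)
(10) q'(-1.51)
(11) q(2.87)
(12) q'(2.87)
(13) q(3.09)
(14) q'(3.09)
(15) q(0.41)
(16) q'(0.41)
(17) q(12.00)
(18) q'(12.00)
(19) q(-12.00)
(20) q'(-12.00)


(1) = -65.63
(2) = -15.68
(3) = 142.80
(4) = -59.84
(5) = -80.77
(6) = 1.92
(7) = 195.22
(8) = -66.48
(9) = -16.68
(10) = -32.08
(11) = -80.45
(12) = 2.96
(13) = -79.61
(14) = 4.72
(15) = -63.53
(16) = -16.72
(17) = 280.00
(18) = 76.00
(19) = 760.00
(20) = -116.00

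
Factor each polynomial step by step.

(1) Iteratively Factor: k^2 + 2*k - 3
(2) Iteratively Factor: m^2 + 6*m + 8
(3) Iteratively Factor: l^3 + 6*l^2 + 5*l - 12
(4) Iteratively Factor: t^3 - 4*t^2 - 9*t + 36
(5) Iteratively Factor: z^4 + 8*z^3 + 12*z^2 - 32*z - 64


(1) = (k + 3)*(k - 1)
(2) = (m + 2)*(m + 4)
(3) = (l + 3)*(l^2 + 3*l - 4) = (l + 3)*(l + 4)*(l - 1)
(4) = (t - 3)*(t^2 - t - 12) = (t - 3)*(t + 3)*(t - 4)
(5) = (z + 2)*(z^3 + 6*z^2 - 32) = (z + 2)*(z + 4)*(z^2 + 2*z - 8) = (z + 2)*(z + 4)^2*(z - 2)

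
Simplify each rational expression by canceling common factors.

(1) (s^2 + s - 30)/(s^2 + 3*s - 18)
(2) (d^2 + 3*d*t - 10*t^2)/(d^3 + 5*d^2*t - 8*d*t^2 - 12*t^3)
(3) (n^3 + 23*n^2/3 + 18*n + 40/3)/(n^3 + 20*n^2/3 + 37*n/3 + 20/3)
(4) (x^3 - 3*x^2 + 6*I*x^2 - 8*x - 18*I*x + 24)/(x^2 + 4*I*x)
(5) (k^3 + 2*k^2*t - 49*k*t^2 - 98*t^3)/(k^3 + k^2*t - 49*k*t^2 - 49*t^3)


(1) = (s - 5)/(s - 3)
(2) = (d + 5*t)/(d^2 + 7*d*t + 6*t^2)
(3) = (n + 2)/(n + 1)
(4) = (x^2 + x*(-3 + 2*I) - 6*I)/x
(5) = (k + 2*t)/(k + t)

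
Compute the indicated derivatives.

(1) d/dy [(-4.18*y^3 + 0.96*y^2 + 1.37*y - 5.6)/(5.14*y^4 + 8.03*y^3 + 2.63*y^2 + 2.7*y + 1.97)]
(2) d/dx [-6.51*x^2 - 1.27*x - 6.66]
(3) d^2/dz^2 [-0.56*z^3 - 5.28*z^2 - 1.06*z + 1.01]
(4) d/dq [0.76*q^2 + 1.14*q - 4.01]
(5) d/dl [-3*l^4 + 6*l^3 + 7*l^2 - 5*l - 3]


(1) = (21.4852*y^6 - 9.8688*y^5 - 39.8276*y^4 + 70.5618*y^3 + 109.1891*y^2 + 33.2384*y + 17.8189)/(26.4196*y^8 + 82.5484*y^7 + 91.5173*y^6 + 69.9938*y^5 + 70.5305*y^4 + 45.8402*y^3 + 17.6522*y^2 + 10.638*y + 3.8809)
(2) = -13.02*x - 1.27
(3) = -3.36*z - 10.56
(4) = 1.52*q + 1.14
(5) = -12*l^3 + 18*l^2 + 14*l - 5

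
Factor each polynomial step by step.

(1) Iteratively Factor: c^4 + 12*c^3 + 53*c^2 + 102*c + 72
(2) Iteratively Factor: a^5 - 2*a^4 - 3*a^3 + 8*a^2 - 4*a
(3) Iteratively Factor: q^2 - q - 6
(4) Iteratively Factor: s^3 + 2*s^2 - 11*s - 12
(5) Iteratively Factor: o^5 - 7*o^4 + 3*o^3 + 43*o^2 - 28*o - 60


(1) = (c + 3)*(c^3 + 9*c^2 + 26*c + 24) = (c + 2)*(c + 3)*(c^2 + 7*c + 12) = (c + 2)*(c + 3)^2*(c + 4)
(2) = (a)*(a^4 - 2*a^3 - 3*a^2 + 8*a - 4) = a*(a - 1)*(a^3 - a^2 - 4*a + 4) = a*(a - 1)*(a + 2)*(a^2 - 3*a + 2) = a*(a - 2)*(a - 1)*(a + 2)*(a - 1)
(3) = (q + 2)*(q - 3)
(4) = (s - 3)*(s^2 + 5*s + 4) = (s - 3)*(s + 4)*(s + 1)
(5) = (o + 1)*(o^4 - 8*o^3 + 11*o^2 + 32*o - 60) = (o + 1)*(o + 2)*(o^3 - 10*o^2 + 31*o - 30) = (o - 3)*(o + 1)*(o + 2)*(o^2 - 7*o + 10) = (o - 5)*(o - 3)*(o + 1)*(o + 2)*(o - 2)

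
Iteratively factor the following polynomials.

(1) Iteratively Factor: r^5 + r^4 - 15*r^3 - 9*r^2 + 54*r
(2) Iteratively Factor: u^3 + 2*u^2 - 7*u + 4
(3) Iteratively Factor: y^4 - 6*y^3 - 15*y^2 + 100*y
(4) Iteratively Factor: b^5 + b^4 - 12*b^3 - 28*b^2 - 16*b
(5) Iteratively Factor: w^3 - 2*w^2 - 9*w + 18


(1) = (r)*(r^4 + r^3 - 15*r^2 - 9*r + 54) = r*(r - 2)*(r^3 + 3*r^2 - 9*r - 27) = r*(r - 2)*(r + 3)*(r^2 - 9) = r*(r - 2)*(r + 3)^2*(r - 3)
(2) = (u - 1)*(u^2 + 3*u - 4) = (u - 1)*(u + 4)*(u - 1)
(3) = (y)*(y^3 - 6*y^2 - 15*y + 100) = y*(y - 5)*(y^2 - y - 20) = y*(y - 5)^2*(y + 4)
(4) = (b + 1)*(b^4 - 12*b^2 - 16*b) = (b - 4)*(b + 1)*(b^3 + 4*b^2 + 4*b) = (b - 4)*(b + 1)*(b + 2)*(b^2 + 2*b) = b*(b - 4)*(b + 1)*(b + 2)*(b + 2)
(5) = (w + 3)*(w^2 - 5*w + 6) = (w - 2)*(w + 3)*(w - 3)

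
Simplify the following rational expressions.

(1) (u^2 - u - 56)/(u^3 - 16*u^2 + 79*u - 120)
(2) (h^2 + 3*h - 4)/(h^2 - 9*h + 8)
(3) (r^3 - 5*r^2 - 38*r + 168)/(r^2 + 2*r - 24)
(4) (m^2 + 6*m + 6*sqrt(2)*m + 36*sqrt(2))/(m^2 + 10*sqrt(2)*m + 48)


(1) = (u + 7)/(u^2 - 8*u + 15)
(2) = (h + 4)/(h - 8)
(3) = r - 7
(4) = (m + 6)/(m + 4*sqrt(2))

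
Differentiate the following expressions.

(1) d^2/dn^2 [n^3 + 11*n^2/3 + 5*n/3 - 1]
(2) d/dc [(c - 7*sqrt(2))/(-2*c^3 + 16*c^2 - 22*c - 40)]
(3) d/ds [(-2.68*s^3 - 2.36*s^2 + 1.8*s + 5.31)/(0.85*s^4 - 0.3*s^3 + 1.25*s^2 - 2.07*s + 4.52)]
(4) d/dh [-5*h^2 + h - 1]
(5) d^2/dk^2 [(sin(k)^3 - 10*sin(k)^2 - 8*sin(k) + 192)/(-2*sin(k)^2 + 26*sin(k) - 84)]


(1) = 6*n + 22/3
(2) = (-c^3 + 8*c^2 - 11*c + (c - 7*sqrt(2))*(3*c^2 - 16*c + 11) - 20)/(2*(c^3 - 8*c^2 + 11*c + 20)^2)
(3) = (2.278*s^6 + 4.012*s^5 - 8.648*s^4 - 5.8788*s^3 - 28.9266*s^2 - 34.6094*s + 19.1277)/(0.7225*s^8 - 0.51*s^7 + 2.215*s^6 - 4.269*s^5 + 10.4885*s^4 - 7.887*s^3 + 15.5849*s^2 - 18.7128*s + 20.4304)
(4) = 1 - 10*h
(5) = (sin(k)^4 - 21*sin(k)^3 + 136*sin(k)^2 - 420*sin(k) + 22)/(2*(sin(k) - 7)^3)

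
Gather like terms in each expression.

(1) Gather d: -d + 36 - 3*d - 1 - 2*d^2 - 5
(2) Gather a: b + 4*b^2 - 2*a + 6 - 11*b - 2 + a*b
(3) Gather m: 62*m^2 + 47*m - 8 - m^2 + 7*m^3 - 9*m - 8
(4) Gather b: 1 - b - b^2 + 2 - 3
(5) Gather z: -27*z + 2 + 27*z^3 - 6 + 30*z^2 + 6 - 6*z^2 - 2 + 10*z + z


(1) = -2*d^2 - 4*d + 30
(2) = a*(b - 2) + 4*b^2 - 10*b + 4
(3) = 7*m^3 + 61*m^2 + 38*m - 16
(4) = -b^2 - b
(5) = 27*z^3 + 24*z^2 - 16*z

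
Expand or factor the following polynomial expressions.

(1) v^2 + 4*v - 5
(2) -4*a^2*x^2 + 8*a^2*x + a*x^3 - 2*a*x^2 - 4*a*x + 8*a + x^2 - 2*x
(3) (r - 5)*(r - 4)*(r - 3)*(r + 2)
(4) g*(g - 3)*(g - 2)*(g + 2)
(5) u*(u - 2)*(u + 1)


(1) = (v - 1)*(v + 5)
(2) = (-4*a + x)*(x - 2)*(a*x + 1)
(3) = r^4 - 10*r^3 + 23*r^2 + 34*r - 120
(4) = g^4 - 3*g^3 - 4*g^2 + 12*g
(5) = u^3 - u^2 - 2*u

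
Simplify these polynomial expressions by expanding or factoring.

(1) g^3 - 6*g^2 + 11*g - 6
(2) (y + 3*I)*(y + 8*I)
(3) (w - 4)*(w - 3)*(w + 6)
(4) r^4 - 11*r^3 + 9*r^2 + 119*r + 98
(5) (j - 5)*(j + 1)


(1) = (g - 3)*(g - 2)*(g - 1)
(2) = y^2 + 11*I*y - 24
(3) = w^3 - w^2 - 30*w + 72
(4) = (r - 7)^2*(r + 1)*(r + 2)
(5) = j^2 - 4*j - 5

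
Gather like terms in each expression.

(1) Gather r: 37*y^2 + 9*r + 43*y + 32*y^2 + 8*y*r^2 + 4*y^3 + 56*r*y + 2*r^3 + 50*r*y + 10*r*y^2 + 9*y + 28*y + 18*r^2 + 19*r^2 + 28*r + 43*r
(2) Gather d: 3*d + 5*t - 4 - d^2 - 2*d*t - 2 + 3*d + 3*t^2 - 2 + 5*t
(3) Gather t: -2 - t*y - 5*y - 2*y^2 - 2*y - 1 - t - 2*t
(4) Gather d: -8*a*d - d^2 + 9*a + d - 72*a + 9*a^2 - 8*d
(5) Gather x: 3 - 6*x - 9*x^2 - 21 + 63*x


(1) = 2*r^3 + r^2*(8*y + 37) + r*(10*y^2 + 106*y + 80) + 4*y^3 + 69*y^2 + 80*y
(2) = -d^2 + d*(6 - 2*t) + 3*t^2 + 10*t - 8
(3) = t*(-y - 3) - 2*y^2 - 7*y - 3
(4) = 9*a^2 - 63*a - d^2 + d*(-8*a - 7)
(5) = -9*x^2 + 57*x - 18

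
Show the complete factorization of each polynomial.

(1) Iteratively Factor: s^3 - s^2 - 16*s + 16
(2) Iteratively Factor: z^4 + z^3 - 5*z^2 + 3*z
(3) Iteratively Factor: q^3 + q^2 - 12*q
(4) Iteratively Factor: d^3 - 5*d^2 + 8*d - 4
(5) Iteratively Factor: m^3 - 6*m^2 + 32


(1) = (s - 1)*(s^2 - 16) = (s - 1)*(s + 4)*(s - 4)
(2) = (z)*(z^3 + z^2 - 5*z + 3) = z*(z - 1)*(z^2 + 2*z - 3) = z*(z - 1)*(z + 3)*(z - 1)
(3) = (q - 3)*(q^2 + 4*q) = q*(q - 3)*(q + 4)
(4) = (d - 2)*(d^2 - 3*d + 2) = (d - 2)^2*(d - 1)
(5) = (m - 4)*(m^2 - 2*m - 8) = (m - 4)*(m + 2)*(m - 4)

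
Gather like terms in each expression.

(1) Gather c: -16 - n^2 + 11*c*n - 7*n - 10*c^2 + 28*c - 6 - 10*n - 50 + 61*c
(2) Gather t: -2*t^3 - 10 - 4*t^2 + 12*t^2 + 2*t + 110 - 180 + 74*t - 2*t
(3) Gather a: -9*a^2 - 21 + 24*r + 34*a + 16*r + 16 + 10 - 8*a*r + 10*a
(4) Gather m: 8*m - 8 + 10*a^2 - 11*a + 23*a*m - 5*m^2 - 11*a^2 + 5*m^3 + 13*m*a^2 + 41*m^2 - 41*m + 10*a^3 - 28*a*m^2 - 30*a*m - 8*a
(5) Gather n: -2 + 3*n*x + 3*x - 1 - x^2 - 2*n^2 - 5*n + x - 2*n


(1) = -10*c^2 + c*(11*n + 89) - n^2 - 17*n - 72
(2) = -2*t^3 + 8*t^2 + 74*t - 80
(3) = -9*a^2 + a*(44 - 8*r) + 40*r + 5
(4) = 10*a^3 - a^2 - 19*a + 5*m^3 + m^2*(36 - 28*a) + m*(13*a^2 - 7*a - 33) - 8
(5) = -2*n^2 + n*(3*x - 7) - x^2 + 4*x - 3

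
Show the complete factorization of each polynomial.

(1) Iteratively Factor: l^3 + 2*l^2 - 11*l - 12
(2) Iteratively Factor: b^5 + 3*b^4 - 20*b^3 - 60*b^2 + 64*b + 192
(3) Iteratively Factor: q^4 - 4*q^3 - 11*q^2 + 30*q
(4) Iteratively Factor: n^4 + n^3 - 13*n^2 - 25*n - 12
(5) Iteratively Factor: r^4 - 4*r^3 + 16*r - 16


(1) = (l + 4)*(l^2 - 2*l - 3) = (l + 1)*(l + 4)*(l - 3)
(2) = (b + 2)*(b^4 + b^3 - 22*b^2 - 16*b + 96) = (b - 2)*(b + 2)*(b^3 + 3*b^2 - 16*b - 48) = (b - 2)*(b + 2)*(b + 3)*(b^2 - 16) = (b - 2)*(b + 2)*(b + 3)*(b + 4)*(b - 4)
(3) = (q - 2)*(q^3 - 2*q^2 - 15*q) = (q - 5)*(q - 2)*(q^2 + 3*q) = q*(q - 5)*(q - 2)*(q + 3)
(4) = (n + 1)*(n^3 - 13*n - 12) = (n - 4)*(n + 1)*(n^2 + 4*n + 3) = (n - 4)*(n + 1)*(n + 3)*(n + 1)
(5) = (r + 2)*(r^3 - 6*r^2 + 12*r - 8) = (r - 2)*(r + 2)*(r^2 - 4*r + 4) = (r - 2)^2*(r + 2)*(r - 2)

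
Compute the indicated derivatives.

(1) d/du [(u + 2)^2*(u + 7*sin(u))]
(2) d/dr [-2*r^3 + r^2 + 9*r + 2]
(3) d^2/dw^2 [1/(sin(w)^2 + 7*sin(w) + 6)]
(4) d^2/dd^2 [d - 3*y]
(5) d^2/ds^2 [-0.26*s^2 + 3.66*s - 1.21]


(1) = (u + 2)*(2*u + (u + 2)*(7*cos(u) + 1) + 14*sin(u))
(2) = -6*r^2 + 2*r + 9
(3) = (-4*sin(w)^3 - 17*sin(w)^2 - 2*sin(w) + 86)/((sin(w) + 1)^2*(sin(w) + 6)^3)
(4) = 0
(5) = -0.520000000000000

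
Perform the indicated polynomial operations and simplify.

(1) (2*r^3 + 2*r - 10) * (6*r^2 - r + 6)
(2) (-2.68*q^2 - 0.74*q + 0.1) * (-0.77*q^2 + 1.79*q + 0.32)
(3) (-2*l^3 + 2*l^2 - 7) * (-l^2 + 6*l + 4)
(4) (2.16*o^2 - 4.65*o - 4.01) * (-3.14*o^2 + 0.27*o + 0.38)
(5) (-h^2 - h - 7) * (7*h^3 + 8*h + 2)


(1) = 12*r^5 - 2*r^4 + 24*r^3 - 62*r^2 + 22*r - 60
(2) = 2.0636*q^4 - 4.2274*q^3 - 2.2592*q^2 - 0.0578*q + 0.032
(3) = 2*l^5 - 14*l^4 + 4*l^3 + 15*l^2 - 42*l - 28
(4) = -6.7824*o^4 + 15.1842*o^3 + 12.1567*o^2 - 2.8497*o - 1.5238
(5) = -7*h^5 - 7*h^4 - 57*h^3 - 10*h^2 - 58*h - 14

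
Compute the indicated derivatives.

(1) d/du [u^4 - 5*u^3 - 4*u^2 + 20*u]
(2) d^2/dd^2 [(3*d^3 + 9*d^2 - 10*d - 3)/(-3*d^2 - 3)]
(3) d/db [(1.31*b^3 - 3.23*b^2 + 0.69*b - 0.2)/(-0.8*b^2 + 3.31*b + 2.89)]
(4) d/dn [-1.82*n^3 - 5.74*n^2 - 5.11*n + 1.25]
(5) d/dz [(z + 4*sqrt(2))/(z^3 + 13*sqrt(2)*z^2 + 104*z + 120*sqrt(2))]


(1) = 4*u^3 - 15*u^2 - 8*u + 20
(2) = 2*(13*d^3 + 36*d^2 - 39*d - 12)/(3*(d^6 + 3*d^4 + 3*d^2 + 1))
(3) = (-1.048*b^4 + 8.6722*b^3 + 1.2184*b^2 - 18.9894*b + 2.6561)/(0.64*b^4 - 5.296*b^3 + 6.3321*b^2 + 19.1318*b + 8.3521)
(4) = -5.46*n^2 - 11.48*n - 5.11
(5) = (-2*z^3 - 25*sqrt(2)*z^2 - 208*z - 296*sqrt(2))/(z^6 + 26*sqrt(2)*z^5 + 546*z^4 + 2944*sqrt(2)*z^3 + 17056*z^2 + 24960*sqrt(2)*z + 28800)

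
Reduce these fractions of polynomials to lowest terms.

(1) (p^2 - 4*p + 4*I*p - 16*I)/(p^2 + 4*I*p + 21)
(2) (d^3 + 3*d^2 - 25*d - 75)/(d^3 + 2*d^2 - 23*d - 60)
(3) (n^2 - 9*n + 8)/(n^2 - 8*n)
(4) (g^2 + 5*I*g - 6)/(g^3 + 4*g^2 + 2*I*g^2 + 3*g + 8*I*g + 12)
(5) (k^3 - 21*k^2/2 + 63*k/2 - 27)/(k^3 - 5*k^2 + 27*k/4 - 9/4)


(1) = (p^2 + p*(-4 + 4*I) - 16*I)/(p^2 + 4*I*p + 21)
(2) = (d + 5)/(d + 4)
(3) = (n - 1)/n
(4) = (g + 2*I)/(g^2 + g*(4 - I) - 4*I)
(5) = (2*k - 12)/(2*k - 1)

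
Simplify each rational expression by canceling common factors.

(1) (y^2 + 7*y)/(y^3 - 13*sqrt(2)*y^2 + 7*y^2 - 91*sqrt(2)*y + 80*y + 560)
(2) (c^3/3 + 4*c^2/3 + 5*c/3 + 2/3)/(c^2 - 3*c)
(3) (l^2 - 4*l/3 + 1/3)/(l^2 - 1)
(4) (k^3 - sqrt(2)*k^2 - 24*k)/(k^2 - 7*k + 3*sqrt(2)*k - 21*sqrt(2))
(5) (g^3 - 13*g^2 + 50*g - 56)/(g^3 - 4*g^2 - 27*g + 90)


(1) = y/(y^2 - 13*sqrt(2)*y + 80)
(2) = (c^3 + 4*c^2 + 5*c + 2)/(3*c^2 - 9*c)
(3) = (3*l - 1)/(3*l + 3)
(4) = (k^2 - 4*sqrt(2)*k)/(k - 7)
(5) = (g^3 - 13*g^2 + 50*g - 56)/(g^3 - 4*g^2 - 27*g + 90)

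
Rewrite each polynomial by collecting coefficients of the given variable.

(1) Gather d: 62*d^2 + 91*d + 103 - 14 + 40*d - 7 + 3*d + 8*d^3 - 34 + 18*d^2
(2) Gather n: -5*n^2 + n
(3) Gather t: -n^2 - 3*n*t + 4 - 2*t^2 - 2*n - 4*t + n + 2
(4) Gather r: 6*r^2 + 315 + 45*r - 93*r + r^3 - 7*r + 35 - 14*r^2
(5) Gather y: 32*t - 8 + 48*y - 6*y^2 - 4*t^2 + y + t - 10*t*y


(1) = 8*d^3 + 80*d^2 + 134*d + 48
(2) = -5*n^2 + n
(3) = -n^2 - n - 2*t^2 + t*(-3*n - 4) + 6
(4) = r^3 - 8*r^2 - 55*r + 350
(5) = -4*t^2 + 33*t - 6*y^2 + y*(49 - 10*t) - 8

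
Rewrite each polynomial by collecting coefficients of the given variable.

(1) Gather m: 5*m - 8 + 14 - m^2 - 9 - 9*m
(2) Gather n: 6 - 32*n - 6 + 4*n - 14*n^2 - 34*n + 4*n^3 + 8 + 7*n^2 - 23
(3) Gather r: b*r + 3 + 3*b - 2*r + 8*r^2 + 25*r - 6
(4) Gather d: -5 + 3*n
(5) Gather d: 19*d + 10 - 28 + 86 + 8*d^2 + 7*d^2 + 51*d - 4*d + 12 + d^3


(1) = -m^2 - 4*m - 3
(2) = 4*n^3 - 7*n^2 - 62*n - 15
(3) = 3*b + 8*r^2 + r*(b + 23) - 3
(4) = 3*n - 5
(5) = d^3 + 15*d^2 + 66*d + 80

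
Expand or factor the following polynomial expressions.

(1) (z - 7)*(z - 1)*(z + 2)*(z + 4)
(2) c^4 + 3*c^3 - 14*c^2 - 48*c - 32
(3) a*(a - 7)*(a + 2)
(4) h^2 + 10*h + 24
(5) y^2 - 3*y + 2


(1) = z^4 - 2*z^3 - 33*z^2 - 22*z + 56
(2) = (c - 4)*(c + 1)*(c + 2)*(c + 4)
(3) = a^3 - 5*a^2 - 14*a
(4) = (h + 4)*(h + 6)
(5) = (y - 2)*(y - 1)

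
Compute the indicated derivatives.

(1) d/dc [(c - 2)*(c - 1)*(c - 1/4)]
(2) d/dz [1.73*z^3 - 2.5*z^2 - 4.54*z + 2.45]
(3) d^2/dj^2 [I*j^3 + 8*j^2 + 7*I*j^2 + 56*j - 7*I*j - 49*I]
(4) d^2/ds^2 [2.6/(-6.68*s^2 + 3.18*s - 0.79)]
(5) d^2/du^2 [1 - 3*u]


(1) = 3*c^2 - 13*c/2 + 11/4
(2) = 5.19*z^2 - 5.0*z - 4.54
(3) = 6*I*j + 16 + 14*I
(4) = (232.03648*s^2 - 110.46048*s - 2.6*(13.36*s - 3.18)*(26.72*s - 6.36) + 27.44144)/(6.68*s^2 - 3.18*s + 0.79)^3
(5) = 0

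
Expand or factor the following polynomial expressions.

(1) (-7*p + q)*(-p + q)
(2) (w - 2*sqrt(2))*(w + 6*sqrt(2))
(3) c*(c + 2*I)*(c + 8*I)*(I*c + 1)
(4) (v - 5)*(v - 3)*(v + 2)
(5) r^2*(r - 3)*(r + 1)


(1) = 7*p^2 - 8*p*q + q^2
(2) = w^2 + 4*sqrt(2)*w - 24
(3) = I*c^4 - 9*c^3 - 6*I*c^2 - 16*c
(4) = v^3 - 6*v^2 - v + 30
(5) = r^4 - 2*r^3 - 3*r^2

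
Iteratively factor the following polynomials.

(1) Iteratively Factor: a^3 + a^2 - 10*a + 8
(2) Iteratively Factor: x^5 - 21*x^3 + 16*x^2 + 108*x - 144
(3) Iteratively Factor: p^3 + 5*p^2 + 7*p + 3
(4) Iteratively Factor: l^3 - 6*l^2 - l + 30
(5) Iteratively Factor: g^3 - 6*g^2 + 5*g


(1) = (a + 4)*(a^2 - 3*a + 2) = (a - 1)*(a + 4)*(a - 2)
(2) = (x - 2)*(x^4 + 2*x^3 - 17*x^2 - 18*x + 72) = (x - 2)*(x + 4)*(x^3 - 2*x^2 - 9*x + 18) = (x - 2)^2*(x + 4)*(x^2 - 9) = (x - 3)*(x - 2)^2*(x + 4)*(x + 3)
(3) = (p + 3)*(p^2 + 2*p + 1) = (p + 1)*(p + 3)*(p + 1)
(4) = (l + 2)*(l^2 - 8*l + 15) = (l - 5)*(l + 2)*(l - 3)
(5) = (g - 5)*(g^2 - g) = (g - 5)*(g - 1)*(g)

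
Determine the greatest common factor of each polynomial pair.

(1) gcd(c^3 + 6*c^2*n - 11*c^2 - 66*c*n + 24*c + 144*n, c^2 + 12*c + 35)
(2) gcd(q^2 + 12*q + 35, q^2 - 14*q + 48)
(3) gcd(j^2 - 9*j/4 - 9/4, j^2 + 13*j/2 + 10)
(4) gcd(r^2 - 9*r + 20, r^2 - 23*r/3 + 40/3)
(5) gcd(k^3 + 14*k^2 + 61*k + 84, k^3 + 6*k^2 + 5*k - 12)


(1) = 1
(2) = gcd((q + 5)*(q + 7), (q - 8)*(q - 6)) = 1
(3) = gcd((j - 3)*(j + 3/4), (j + 5/2)*(j + 4)) = 1
(4) = gcd((r - 5)*(r - 4), (r - 5)*(r - 8/3)) = r - 5
(5) = k^2 + 7*k + 12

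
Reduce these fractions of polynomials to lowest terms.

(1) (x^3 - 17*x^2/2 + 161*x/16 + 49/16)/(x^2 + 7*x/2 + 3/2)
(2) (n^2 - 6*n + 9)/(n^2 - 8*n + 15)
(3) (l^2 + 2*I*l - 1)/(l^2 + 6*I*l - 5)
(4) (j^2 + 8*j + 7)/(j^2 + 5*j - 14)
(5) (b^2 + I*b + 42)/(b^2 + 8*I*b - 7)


(1) = (16*x^3 - 136*x^2 + 161*x + 49)/(16*x^2 + 56*x + 24)
(2) = (n - 3)/(n - 5)
(3) = (l + I)/(l + 5*I)
(4) = (j + 1)/(j - 2)
(5) = (b - 6*I)/(b + I)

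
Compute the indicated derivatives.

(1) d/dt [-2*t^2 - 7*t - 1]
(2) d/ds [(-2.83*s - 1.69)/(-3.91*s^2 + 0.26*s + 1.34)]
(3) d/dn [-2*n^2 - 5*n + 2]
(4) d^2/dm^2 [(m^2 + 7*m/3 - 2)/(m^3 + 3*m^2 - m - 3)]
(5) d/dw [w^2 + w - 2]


(1) = -4*t - 7
(2) = (11.0653*s^2 - 0.7358*s - (2.83*s + 1.69)*(7.82*s - 0.26) - 3.7922)/(-3.91*s^2 + 0.26*s + 1.34)^2
(3) = -4*n - 5
(4) = 2*(3*m^3 - 6*m^2 + 9*m - 2)/(3*(m^6 - 3*m^4 + 3*m^2 - 1))
(5) = 2*w + 1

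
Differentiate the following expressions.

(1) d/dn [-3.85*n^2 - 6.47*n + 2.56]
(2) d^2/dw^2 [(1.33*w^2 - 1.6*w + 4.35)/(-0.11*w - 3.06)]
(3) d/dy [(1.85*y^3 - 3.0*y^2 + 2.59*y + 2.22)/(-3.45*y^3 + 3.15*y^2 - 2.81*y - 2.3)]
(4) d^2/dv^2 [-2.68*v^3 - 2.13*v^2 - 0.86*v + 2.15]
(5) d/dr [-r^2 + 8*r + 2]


(1) = -7.7*n - 6.47
(2) = -26.089566/(0.001331*w^3 + 0.111078*w^2 + 3.089988*w + 28.652616)
(3) = (-4.5225*y^4 + 7.474*y^3 + 10.4835*y^2 - 0.186*y + 0.2812)/(11.9025*y^6 - 21.735*y^5 + 29.3115*y^4 - 1.833*y^3 - 6.5939*y^2 + 12.926*y + 5.29)
(4) = -16.08*v - 4.26
(5) = 8 - 2*r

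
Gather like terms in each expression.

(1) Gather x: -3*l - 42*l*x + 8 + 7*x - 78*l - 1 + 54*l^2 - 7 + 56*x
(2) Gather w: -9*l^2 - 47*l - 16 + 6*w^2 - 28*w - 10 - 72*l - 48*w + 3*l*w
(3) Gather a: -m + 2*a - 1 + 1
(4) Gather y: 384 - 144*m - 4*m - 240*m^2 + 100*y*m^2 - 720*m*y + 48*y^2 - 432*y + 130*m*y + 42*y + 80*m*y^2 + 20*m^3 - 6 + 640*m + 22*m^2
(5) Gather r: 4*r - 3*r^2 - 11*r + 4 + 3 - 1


(1) = 54*l^2 - 81*l + x*(63 - 42*l)
(2) = -9*l^2 - 119*l + 6*w^2 + w*(3*l - 76) - 26
(3) = 2*a - m
(4) = 20*m^3 - 218*m^2 + 492*m + y^2*(80*m + 48) + y*(100*m^2 - 590*m - 390) + 378
(5) = -3*r^2 - 7*r + 6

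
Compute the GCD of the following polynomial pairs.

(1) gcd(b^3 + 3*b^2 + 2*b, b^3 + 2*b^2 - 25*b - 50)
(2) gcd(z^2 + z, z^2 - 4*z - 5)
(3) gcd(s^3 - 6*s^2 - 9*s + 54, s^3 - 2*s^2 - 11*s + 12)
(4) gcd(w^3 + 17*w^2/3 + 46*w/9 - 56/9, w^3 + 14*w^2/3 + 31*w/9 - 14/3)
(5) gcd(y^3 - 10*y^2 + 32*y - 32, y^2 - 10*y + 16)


(1) = gcd(b*(b + 1)*(b + 2), (b - 5)*(b + 2)*(b + 5)) = b + 2
(2) = z + 1
(3) = gcd((s - 6)*(s - 3)*(s + 3), (s - 4)*(s - 1)*(s + 3)) = s + 3
(4) = gcd((w - 2/3)*(w + 7/3)*(w + 4), (w - 2/3)*(w + 7/3)*(w + 3)) = w^2 + 5*w/3 - 14/9
(5) = y - 2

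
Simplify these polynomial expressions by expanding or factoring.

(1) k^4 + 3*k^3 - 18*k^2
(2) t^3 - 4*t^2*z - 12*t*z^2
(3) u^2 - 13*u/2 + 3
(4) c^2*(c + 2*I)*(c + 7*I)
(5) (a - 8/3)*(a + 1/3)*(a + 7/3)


(1) = k^2*(k - 3)*(k + 6)
(2) = t*(t - 6*z)*(t + 2*z)
(3) = (u - 6)*(u - 1/2)
(4) = c^4 + 9*I*c^3 - 14*c^2
(5) = a^3 - 19*a/3 - 56/27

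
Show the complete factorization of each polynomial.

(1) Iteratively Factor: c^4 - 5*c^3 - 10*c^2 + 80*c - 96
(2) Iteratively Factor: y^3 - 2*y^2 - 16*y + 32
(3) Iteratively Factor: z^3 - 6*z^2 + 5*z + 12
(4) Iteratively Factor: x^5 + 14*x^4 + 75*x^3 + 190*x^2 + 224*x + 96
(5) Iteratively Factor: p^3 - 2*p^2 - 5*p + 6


(1) = (c - 3)*(c^3 - 2*c^2 - 16*c + 32) = (c - 3)*(c + 4)*(c^2 - 6*c + 8) = (c - 4)*(c - 3)*(c + 4)*(c - 2)
(2) = (y - 4)*(y^2 + 2*y - 8) = (y - 4)*(y + 4)*(y - 2)
(3) = (z - 3)*(z^2 - 3*z - 4) = (z - 3)*(z + 1)*(z - 4)
(4) = (x + 2)*(x^4 + 12*x^3 + 51*x^2 + 88*x + 48) = (x + 2)*(x + 4)*(x^3 + 8*x^2 + 19*x + 12) = (x + 1)*(x + 2)*(x + 4)*(x^2 + 7*x + 12) = (x + 1)*(x + 2)*(x + 3)*(x + 4)*(x + 4)
(5) = (p - 3)*(p^2 + p - 2) = (p - 3)*(p + 2)*(p - 1)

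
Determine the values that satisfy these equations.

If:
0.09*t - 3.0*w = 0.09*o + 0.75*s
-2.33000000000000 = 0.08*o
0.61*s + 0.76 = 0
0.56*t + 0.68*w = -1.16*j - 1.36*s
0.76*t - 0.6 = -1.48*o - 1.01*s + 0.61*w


Then:
j = -30.05
o = -29.12
s = -1.25
t = 61.60
w = 3.03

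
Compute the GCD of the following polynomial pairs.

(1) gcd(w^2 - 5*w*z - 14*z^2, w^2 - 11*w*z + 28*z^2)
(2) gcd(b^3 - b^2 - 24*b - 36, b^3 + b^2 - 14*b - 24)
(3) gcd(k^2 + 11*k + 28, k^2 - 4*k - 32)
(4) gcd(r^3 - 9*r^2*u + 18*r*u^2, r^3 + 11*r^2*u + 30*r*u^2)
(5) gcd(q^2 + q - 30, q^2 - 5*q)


(1) = -w + 7*z
(2) = b^2 + 5*b + 6
(3) = gcd((k + 4)*(k + 7), (k - 8)*(k + 4)) = k + 4
(4) = r
(5) = q - 5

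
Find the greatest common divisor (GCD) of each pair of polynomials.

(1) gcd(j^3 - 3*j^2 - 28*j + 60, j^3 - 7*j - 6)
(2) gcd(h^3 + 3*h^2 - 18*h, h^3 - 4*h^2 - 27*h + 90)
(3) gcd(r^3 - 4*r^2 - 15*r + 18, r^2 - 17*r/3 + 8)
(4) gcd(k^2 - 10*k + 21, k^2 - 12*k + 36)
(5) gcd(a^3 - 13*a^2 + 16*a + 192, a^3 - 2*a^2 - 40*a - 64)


(1) = gcd((j - 6)*(j - 2)*(j + 5), (j - 3)*(j + 1)*(j + 2)) = 1
(2) = gcd(h*(h - 3)*(h + 6), (h - 6)*(h - 3)*(h + 5)) = h - 3
(3) = gcd((r - 6)*(r - 1)*(r + 3), (r - 3)*(r - 8/3)) = 1
(4) = gcd((k - 7)*(k - 3), (k - 6)^2) = 1
(5) = a - 8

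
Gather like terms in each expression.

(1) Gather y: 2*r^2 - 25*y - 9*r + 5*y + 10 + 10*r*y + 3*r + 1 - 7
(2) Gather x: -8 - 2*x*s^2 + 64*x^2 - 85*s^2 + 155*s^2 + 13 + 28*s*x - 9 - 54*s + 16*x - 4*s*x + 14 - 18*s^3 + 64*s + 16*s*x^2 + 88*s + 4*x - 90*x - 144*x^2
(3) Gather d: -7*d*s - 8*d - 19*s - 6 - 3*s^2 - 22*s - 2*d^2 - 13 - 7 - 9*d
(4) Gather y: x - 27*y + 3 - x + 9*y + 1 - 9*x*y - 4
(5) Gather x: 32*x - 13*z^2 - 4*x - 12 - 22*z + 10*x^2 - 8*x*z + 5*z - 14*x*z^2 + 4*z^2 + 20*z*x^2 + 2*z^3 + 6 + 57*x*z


(1) = 2*r^2 - 6*r + y*(10*r - 20) + 4
(2) = -18*s^3 + 70*s^2 + 98*s + x^2*(16*s - 80) + x*(-2*s^2 + 24*s - 70) + 10
(3) = -2*d^2 + d*(-7*s - 17) - 3*s^2 - 41*s - 26
(4) = y*(-9*x - 18)
(5) = x^2*(20*z + 10) + x*(-14*z^2 + 49*z + 28) + 2*z^3 - 9*z^2 - 17*z - 6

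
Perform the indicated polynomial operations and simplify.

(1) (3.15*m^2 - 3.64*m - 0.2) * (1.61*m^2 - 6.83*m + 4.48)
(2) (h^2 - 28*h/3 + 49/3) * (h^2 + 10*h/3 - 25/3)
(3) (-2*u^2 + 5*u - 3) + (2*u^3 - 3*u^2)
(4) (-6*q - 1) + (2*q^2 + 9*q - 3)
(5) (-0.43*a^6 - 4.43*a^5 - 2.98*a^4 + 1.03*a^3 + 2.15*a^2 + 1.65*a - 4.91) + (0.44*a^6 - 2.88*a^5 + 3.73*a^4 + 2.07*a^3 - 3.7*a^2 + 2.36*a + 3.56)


(1) = 5.0715*m^4 - 27.3749*m^3 + 38.6512*m^2 - 14.9412*m - 0.896
(2) = h^4 - 6*h^3 - 208*h^2/9 + 1190*h/9 - 1225/9
(3) = 2*u^3 - 5*u^2 + 5*u - 3
(4) = 2*q^2 + 3*q - 4
(5) = 0.01*a^6 - 7.31*a^5 + 0.75*a^4 + 3.1*a^3 - 1.55*a^2 + 4.01*a - 1.35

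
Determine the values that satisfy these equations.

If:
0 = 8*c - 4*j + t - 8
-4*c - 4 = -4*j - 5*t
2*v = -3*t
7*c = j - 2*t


Then:
c = -33/23
j = -95/23
t = 68/23
v = -102/23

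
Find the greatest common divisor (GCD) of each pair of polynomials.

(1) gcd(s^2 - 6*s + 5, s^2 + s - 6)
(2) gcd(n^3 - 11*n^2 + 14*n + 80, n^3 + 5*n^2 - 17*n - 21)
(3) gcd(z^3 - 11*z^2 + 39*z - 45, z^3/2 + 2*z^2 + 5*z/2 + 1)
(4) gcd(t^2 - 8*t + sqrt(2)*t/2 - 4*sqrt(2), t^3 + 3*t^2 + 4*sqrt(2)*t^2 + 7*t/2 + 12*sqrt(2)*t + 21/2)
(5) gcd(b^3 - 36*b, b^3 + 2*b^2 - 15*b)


(1) = 1
(2) = 1
(3) = gcd((z - 5)*(z - 3)^2, (z/2 + 1/2)*(z + 1)*(z + 2)) = 1
(4) = gcd((t - 8)*(t + sqrt(2)/2), (t + 3)*(t + sqrt(2)/2)*(t + 7*sqrt(2)/2)) = t + sqrt(2)/2
(5) = gcd(b*(b - 6)*(b + 6), b*(b - 3)*(b + 5)) = b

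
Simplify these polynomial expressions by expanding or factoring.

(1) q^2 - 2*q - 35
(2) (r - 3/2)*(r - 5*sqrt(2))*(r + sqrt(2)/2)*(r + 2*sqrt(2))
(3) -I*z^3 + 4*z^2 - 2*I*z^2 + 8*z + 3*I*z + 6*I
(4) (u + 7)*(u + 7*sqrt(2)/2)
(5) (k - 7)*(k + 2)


(1) = (q - 7)*(q + 5)
(2) = r^4 - 5*sqrt(2)*r^3/2 - 3*r^3/2 - 23*r^2 + 15*sqrt(2)*r^2/4 - 10*sqrt(2)*r + 69*r/2 + 15*sqrt(2)
(3) = (z + 2)*(z + 3*I)*(-I*z + 1)
(4) = u^2 + 7*sqrt(2)*u/2 + 7*u + 49*sqrt(2)/2
(5) = k^2 - 5*k - 14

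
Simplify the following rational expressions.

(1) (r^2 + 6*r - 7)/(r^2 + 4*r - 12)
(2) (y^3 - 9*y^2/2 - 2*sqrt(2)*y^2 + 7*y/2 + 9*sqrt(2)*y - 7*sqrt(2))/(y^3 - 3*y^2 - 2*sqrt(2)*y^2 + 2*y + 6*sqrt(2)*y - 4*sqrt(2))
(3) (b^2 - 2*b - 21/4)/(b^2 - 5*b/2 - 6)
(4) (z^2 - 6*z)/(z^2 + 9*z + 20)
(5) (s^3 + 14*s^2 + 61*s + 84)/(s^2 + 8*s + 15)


(1) = (r^2 + 6*r - 7)/(r^2 + 4*r - 12)
(2) = (2*y - 7)/(2*y - 4)
(3) = (2*b - 7)/(2*b - 8)
(4) = (z^2 - 6*z)/(z^2 + 9*z + 20)
(5) = (s^2 + 11*s + 28)/(s + 5)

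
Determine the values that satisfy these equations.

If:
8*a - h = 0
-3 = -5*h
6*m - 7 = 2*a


Then:
a = 3/40
h = 3/5
m = 143/120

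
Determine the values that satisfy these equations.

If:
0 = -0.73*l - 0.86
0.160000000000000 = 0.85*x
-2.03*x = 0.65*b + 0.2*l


Then:
b = -0.23
l = -1.18
x = 0.19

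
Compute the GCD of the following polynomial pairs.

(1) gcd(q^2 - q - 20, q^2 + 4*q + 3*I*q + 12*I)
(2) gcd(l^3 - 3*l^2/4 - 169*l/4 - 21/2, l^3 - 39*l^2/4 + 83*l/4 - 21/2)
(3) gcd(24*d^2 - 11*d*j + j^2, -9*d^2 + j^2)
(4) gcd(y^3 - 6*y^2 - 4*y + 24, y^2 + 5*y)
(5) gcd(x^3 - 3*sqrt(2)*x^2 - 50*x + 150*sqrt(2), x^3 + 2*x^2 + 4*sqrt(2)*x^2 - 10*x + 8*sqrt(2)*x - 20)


(1) = gcd((q - 5)*(q + 4), (q + 4)*(q + 3*I)) = q + 4
(2) = l - 7
(3) = gcd((-8*d + j)*(-3*d + j), (-3*d + j)*(3*d + j)) = 3*d - j
(4) = gcd((y - 6)*(y - 2)*(y + 2), y*(y + 5)) = 1
(5) = x + 5*sqrt(2)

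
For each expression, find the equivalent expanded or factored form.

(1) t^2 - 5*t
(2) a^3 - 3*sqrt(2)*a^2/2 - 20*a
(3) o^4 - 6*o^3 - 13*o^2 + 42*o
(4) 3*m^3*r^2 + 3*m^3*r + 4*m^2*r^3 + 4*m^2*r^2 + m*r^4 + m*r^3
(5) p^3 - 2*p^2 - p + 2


(1) = t*(t - 5)
(2) = a*(a - 4*sqrt(2))*(a + 5*sqrt(2)/2)
(3) = o*(o - 7)*(o - 2)*(o + 3)
(4) = r*(m + r)*(3*m + r)*(m*r + m)
(5) = (p - 2)*(p - 1)*(p + 1)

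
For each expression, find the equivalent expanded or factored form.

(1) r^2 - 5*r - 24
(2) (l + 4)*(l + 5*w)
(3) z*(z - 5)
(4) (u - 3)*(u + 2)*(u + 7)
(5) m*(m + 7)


(1) = (r - 8)*(r + 3)
(2) = l^2 + 5*l*w + 4*l + 20*w
(3) = z^2 - 5*z
(4) = u^3 + 6*u^2 - 13*u - 42
(5) = m^2 + 7*m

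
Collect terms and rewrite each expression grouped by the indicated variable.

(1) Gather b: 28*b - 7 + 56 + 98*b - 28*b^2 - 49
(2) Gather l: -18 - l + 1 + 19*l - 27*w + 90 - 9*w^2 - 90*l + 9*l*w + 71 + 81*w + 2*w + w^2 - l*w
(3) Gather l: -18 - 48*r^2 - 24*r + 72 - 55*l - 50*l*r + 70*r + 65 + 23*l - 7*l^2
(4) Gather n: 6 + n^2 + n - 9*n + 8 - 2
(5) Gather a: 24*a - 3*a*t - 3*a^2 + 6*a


(1) = -28*b^2 + 126*b
(2) = l*(8*w - 72) - 8*w^2 + 56*w + 144
(3) = -7*l^2 + l*(-50*r - 32) - 48*r^2 + 46*r + 119
(4) = n^2 - 8*n + 12
(5) = -3*a^2 + a*(30 - 3*t)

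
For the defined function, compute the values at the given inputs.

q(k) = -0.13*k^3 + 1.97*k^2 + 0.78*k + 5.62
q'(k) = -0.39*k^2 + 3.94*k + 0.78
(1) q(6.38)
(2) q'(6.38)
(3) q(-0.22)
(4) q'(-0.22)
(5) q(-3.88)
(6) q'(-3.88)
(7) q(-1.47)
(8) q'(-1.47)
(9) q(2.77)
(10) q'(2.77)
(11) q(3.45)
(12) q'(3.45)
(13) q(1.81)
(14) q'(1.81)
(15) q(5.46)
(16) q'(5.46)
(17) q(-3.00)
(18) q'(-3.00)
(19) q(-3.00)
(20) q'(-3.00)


(1) = 57.02
(2) = 10.04
(3) = 5.55
(4) = -0.11
(5) = 39.84
(6) = -20.38
(7) = 9.14
(8) = -5.85
(9) = 20.13
(10) = 8.70
(11) = 26.42
(12) = 9.73
(13) = 12.71
(14) = 6.63
(15) = 47.45
(16) = 10.67
(17) = 24.52
(18) = -14.55
(19) = 24.52
(20) = -14.55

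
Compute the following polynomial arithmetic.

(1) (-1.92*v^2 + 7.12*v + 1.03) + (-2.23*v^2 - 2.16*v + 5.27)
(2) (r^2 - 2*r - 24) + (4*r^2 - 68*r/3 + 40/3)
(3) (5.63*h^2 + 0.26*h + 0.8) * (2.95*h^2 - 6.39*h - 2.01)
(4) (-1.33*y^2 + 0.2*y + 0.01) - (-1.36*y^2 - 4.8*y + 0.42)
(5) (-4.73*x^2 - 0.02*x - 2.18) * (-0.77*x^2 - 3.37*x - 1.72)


(1) = -4.15*v^2 + 4.96*v + 6.3
(2) = 5*r^2 - 74*r/3 - 32/3
(3) = 16.6085*h^4 - 35.2087*h^3 - 10.6177*h^2 - 5.6346*h - 1.608
(4) = 0.03*y^2 + 5.0*y - 0.41
(5) = 3.6421*x^4 + 15.9555*x^3 + 9.8816*x^2 + 7.381*x + 3.7496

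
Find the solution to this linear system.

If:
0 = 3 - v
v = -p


Then:
p = -3
v = 3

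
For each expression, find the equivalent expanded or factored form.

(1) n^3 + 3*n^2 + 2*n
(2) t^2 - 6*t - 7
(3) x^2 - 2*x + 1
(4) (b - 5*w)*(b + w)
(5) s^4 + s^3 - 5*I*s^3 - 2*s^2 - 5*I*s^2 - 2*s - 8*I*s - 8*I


(1) = n*(n + 1)*(n + 2)
(2) = (t - 7)*(t + 1)
(3) = (x - 1)^2
(4) = b^2 - 4*b*w - 5*w^2
(5) = (s + 1)*(s - 4*I)*(s - 2*I)*(s + I)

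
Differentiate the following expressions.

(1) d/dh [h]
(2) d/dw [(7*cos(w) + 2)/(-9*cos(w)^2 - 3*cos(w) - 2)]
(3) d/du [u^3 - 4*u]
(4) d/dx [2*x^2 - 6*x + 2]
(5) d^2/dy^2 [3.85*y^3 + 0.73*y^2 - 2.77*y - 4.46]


(1) = 1
(2) = (-63*cos(w)^2 - 36*cos(w) + 8)*sin(w)/(-9*sin(w)^2 + 3*cos(w) + 11)^2
(3) = 3*u^2 - 4
(4) = 4*x - 6
(5) = 23.1*y + 1.46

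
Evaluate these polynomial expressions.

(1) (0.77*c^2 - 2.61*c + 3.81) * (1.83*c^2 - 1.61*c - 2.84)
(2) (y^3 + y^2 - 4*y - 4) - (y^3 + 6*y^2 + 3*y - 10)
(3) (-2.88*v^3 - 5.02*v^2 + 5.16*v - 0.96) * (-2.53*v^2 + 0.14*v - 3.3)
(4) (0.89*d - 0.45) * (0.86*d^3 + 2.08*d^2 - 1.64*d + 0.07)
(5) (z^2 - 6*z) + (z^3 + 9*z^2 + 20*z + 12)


(1) = 1.4091*c^4 - 6.016*c^3 + 8.9876*c^2 + 1.2783*c - 10.8204
(2) = -5*y^2 - 7*y + 6
(3) = 7.2864*v^5 + 12.2974*v^4 - 4.2536*v^3 + 19.7172*v^2 - 17.1624*v + 3.168
(4) = 0.7654*d^4 + 1.4642*d^3 - 2.3956*d^2 + 0.8003*d - 0.0315
(5) = z^3 + 10*z^2 + 14*z + 12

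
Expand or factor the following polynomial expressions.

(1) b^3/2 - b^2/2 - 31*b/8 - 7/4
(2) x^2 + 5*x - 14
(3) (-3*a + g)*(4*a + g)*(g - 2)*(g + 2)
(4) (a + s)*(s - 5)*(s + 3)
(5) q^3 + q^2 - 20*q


(1) = (b/2 + 1/4)*(b - 7/2)*(b + 2)
(2) = (x - 2)*(x + 7)
(3) = -12*a^2*g^2 + 48*a^2 + a*g^3 - 4*a*g + g^4 - 4*g^2
(4) = a*s^2 - 2*a*s - 15*a + s^3 - 2*s^2 - 15*s
(5) = q*(q - 4)*(q + 5)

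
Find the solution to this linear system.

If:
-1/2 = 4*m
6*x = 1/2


Then:
m = -1/8
x = 1/12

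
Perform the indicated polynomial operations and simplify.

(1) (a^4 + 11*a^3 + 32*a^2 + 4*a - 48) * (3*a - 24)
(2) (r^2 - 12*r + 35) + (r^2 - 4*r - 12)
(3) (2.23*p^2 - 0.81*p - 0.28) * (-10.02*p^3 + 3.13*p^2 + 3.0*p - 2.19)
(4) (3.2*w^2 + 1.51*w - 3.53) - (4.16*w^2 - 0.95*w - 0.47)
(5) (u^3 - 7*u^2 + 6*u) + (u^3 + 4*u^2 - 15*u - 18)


(1) = 3*a^5 + 9*a^4 - 168*a^3 - 756*a^2 - 240*a + 1152
(2) = 2*r^2 - 16*r + 23
(3) = -22.3446*p^5 + 15.0961*p^4 + 6.9603*p^3 - 8.1901*p^2 + 0.9339*p + 0.6132
(4) = -0.96*w^2 + 2.46*w - 3.06
(5) = 2*u^3 - 3*u^2 - 9*u - 18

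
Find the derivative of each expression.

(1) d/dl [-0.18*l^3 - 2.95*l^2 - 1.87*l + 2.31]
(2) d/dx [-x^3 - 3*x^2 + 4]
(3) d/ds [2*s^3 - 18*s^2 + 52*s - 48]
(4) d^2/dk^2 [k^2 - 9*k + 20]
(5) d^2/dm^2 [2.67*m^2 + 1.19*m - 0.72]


(1) = -0.54*l^2 - 5.9*l - 1.87
(2) = 3*x*(-x - 2)
(3) = 6*s^2 - 36*s + 52
(4) = 2
(5) = 5.34000000000000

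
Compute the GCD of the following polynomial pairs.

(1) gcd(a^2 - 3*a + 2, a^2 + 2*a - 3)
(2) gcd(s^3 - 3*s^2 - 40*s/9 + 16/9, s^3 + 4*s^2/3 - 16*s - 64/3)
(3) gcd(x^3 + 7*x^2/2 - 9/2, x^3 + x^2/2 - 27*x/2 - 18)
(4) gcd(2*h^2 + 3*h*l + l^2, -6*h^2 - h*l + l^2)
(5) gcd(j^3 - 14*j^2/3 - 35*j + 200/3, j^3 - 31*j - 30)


(1) = gcd((a - 2)*(a - 1), (a - 1)*(a + 3)) = a - 1
(2) = s^2 - 8*s/3 - 16/3
(3) = gcd((x - 1)*(x + 3/2)*(x + 3), (x - 4)*(x + 3/2)*(x + 3)) = x^2 + 9*x/2 + 9/2
(4) = gcd((h + l)*(2*h + l), (-3*h + l)*(2*h + l)) = 2*h + l
(5) = gcd((j - 8)*(j - 5/3)*(j + 5), (j - 6)*(j + 1)*(j + 5)) = j + 5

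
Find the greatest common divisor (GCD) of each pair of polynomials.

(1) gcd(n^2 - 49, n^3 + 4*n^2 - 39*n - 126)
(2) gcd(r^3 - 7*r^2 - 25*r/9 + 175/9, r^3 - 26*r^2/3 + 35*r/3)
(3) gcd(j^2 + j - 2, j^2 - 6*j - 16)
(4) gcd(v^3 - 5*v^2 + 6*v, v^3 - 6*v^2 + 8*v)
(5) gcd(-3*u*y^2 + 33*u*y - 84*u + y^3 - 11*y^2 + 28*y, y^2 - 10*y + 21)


(1) = n + 7
(2) = r^2 - 26*r/3 + 35/3
(3) = gcd((j - 1)*(j + 2), (j - 8)*(j + 2)) = j + 2
(4) = gcd(v*(v - 3)*(v - 2), v*(v - 4)*(v - 2)) = v^2 - 2*v
(5) = gcd((-3*u + y)*(y - 7)*(y - 4), (y - 7)*(y - 3)) = y - 7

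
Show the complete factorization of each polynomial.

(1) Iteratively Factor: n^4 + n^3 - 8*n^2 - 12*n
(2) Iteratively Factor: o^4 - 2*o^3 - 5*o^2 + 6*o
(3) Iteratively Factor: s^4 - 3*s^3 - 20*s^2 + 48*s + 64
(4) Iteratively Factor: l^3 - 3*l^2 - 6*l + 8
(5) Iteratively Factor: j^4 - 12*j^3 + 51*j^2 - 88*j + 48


(1) = (n)*(n^3 + n^2 - 8*n - 12) = n*(n + 2)*(n^2 - n - 6) = n*(n + 2)^2*(n - 3)
(2) = (o - 3)*(o^3 + o^2 - 2*o) = (o - 3)*(o - 1)*(o^2 + 2*o) = (o - 3)*(o - 1)*(o + 2)*(o)
(3) = (s - 4)*(s^3 + s^2 - 16*s - 16) = (s - 4)^2*(s^2 + 5*s + 4) = (s - 4)^2*(s + 1)*(s + 4)
(4) = (l + 2)*(l^2 - 5*l + 4) = (l - 1)*(l + 2)*(l - 4)
(5) = (j - 1)*(j^3 - 11*j^2 + 40*j - 48) = (j - 4)*(j - 1)*(j^2 - 7*j + 12) = (j - 4)^2*(j - 1)*(j - 3)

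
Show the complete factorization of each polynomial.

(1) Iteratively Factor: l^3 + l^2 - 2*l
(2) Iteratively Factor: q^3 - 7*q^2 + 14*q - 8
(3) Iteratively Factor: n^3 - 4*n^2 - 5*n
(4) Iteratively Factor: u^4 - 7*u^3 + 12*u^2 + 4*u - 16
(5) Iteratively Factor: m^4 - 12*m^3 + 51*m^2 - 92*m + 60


(1) = (l)*(l^2 + l - 2) = l*(l - 1)*(l + 2)
(2) = (q - 2)*(q^2 - 5*q + 4) = (q - 2)*(q - 1)*(q - 4)
(3) = (n - 5)*(n^2 + n) = (n - 5)*(n + 1)*(n)
(4) = (u - 4)*(u^3 - 3*u^2 + 4) = (u - 4)*(u - 2)*(u^2 - u - 2) = (u - 4)*(u - 2)*(u + 1)*(u - 2)
(5) = (m - 2)*(m^3 - 10*m^2 + 31*m - 30) = (m - 5)*(m - 2)*(m^2 - 5*m + 6) = (m - 5)*(m - 3)*(m - 2)*(m - 2)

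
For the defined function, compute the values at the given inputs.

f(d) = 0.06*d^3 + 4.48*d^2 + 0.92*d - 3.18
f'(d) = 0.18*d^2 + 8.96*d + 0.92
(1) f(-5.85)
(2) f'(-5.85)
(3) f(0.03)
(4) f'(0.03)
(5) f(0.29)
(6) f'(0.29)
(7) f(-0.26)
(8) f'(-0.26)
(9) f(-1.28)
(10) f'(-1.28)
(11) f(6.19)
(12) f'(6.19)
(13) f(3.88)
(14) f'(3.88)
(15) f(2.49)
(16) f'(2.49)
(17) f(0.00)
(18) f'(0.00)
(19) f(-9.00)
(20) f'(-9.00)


(1) = 132.74
(2) = -45.34
(3) = -3.15
(4) = 1.19
(5) = -2.53
(6) = 3.53
(7) = -3.12
(8) = -1.40
(9) = 2.86
(10) = -10.25
(11) = 188.40
(12) = 63.28
(13) = 71.34
(14) = 38.39
(15) = 27.81
(16) = 24.35
(17) = -3.18
(18) = 0.92
(19) = 307.68
(20) = -65.14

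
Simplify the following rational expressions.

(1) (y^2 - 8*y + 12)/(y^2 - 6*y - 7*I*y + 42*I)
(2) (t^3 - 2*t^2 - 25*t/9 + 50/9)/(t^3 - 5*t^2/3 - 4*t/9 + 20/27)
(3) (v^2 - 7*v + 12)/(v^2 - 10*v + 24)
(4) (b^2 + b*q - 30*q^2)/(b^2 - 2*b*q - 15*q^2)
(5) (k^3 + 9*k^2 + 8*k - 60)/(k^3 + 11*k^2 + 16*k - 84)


(1) = (y - 2)/(y - 7*I)
(2) = (9*t^2 - 3*t - 30)/(9*t^2 - 4)
(3) = (v - 3)/(v - 6)
(4) = (b + 6*q)/(b + 3*q)
(5) = (k + 5)/(k + 7)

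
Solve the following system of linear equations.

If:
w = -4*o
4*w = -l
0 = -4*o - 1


Then:
l = -4
o = -1/4
w = 1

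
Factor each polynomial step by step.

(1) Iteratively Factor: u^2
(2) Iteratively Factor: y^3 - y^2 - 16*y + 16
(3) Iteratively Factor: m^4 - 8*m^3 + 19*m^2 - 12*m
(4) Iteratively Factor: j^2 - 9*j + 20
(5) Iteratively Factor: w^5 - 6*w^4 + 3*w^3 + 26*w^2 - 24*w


(1) = (u)*(u)
(2) = (y + 4)*(y^2 - 5*y + 4) = (y - 4)*(y + 4)*(y - 1)
(3) = (m - 4)*(m^3 - 4*m^2 + 3*m) = (m - 4)*(m - 1)*(m^2 - 3*m) = m*(m - 4)*(m - 1)*(m - 3)
(4) = (j - 4)*(j - 5)
(5) = (w + 2)*(w^4 - 8*w^3 + 19*w^2 - 12*w) = w*(w + 2)*(w^3 - 8*w^2 + 19*w - 12) = w*(w - 4)*(w + 2)*(w^2 - 4*w + 3) = w*(w - 4)*(w - 1)*(w + 2)*(w - 3)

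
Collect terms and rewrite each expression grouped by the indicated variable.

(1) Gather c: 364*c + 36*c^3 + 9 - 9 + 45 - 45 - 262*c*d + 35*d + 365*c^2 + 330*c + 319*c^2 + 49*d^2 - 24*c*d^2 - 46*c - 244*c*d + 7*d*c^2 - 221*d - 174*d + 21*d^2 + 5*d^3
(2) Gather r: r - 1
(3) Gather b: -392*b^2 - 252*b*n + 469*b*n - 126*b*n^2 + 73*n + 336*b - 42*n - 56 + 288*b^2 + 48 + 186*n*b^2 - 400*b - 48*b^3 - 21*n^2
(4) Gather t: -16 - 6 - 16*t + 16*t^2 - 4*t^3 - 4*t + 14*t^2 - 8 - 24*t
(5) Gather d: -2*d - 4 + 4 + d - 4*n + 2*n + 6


(1) = 36*c^3 + c^2*(7*d + 684) + c*(-24*d^2 - 506*d + 648) + 5*d^3 + 70*d^2 - 360*d
(2) = r - 1
(3) = -48*b^3 + b^2*(186*n - 104) + b*(-126*n^2 + 217*n - 64) - 21*n^2 + 31*n - 8
(4) = -4*t^3 + 30*t^2 - 44*t - 30
(5) = -d - 2*n + 6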